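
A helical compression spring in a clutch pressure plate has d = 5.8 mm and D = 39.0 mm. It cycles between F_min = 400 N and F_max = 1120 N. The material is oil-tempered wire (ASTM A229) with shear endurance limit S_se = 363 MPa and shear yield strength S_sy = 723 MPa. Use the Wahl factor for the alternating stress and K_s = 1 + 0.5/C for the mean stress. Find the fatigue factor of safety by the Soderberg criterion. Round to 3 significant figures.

0.839

C = D/d = 39.0/5.8 = 6.7241; K_W = (4C−1)/(4C−4)+0.615/C = 1.2225; K_s = 1+0.5/C = 1.0744
F_a = (F_max−F_min)/2 = 360 N; F_m = (F_max+F_min)/2 = 760 N
τ_a = K_W·8F_aD/(πd³) = 1.2225 × 183.24 = 224.01 MPa
τ_m = K_s·8F_mD/(πd³) = 1.0744 × 386.84 = 415.61 MPa
Soderberg: 1/n_f = τ_a/S_se + τ_m/S_sy = 224.01/363 + 415.61/723 = 0.61711 + 0.57484 = 1.1919
n_f = 1/1.1919 = 0.839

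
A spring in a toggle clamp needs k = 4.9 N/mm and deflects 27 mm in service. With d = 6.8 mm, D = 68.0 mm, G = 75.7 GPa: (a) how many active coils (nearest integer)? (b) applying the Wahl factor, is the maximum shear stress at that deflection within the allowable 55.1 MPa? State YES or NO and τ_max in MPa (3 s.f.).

(a) 13 coils; (b) NO, τ_max = 84.3 MPa

N_a = Gd⁴/(8D³k) = (75.7×10³)(6.8⁴)/(8·68.0³·4.9) = 13.13 → N_a = 13
Actual rate k = Gd⁴/(8D³·13) = 4.9496 N/mm
Working load F = kδ = 4.9496·27 = 133.64 N
C = 68.0/6.8 = 10.0000; K_W = (4C−1)/(4C−4)+0.615/C = 1.1448
τ_max = K_W·8FD/(πd³) = 1.1448·73.597 = 84.256 MPa
τ_max > 55.1 MPa → exceeds allowable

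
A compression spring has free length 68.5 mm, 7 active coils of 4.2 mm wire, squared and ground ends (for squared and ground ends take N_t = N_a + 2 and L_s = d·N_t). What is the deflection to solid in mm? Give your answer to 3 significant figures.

30.7 mm

N_t = 9; L_s = 4.2·9 = 37.8 mm
δ_solid = L₀ − L_s = 68.5 − 37.8 = 30.7 mm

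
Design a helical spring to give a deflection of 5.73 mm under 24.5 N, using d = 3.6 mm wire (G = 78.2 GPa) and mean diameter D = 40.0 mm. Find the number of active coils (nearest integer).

6

Required rate k = F/δ = 24.5/5.73 = 4.2757 N/mm
N_a = Gd⁴/(8D³k) = (78.2×10³ × 3.6⁴)/(8 × 40.0³ × 4.2757)
    = 1.31346e+07 / 2.18918e+06 = 6 → 6 coils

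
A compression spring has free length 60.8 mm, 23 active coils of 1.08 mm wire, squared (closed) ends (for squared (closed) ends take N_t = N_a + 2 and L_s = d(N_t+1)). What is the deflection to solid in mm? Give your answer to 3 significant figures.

32.7 mm

N_t = 25; L_s = 1.08·26 = 28.08 mm
δ_solid = L₀ − L_s = 60.8 − 28.08 = 32.72 mm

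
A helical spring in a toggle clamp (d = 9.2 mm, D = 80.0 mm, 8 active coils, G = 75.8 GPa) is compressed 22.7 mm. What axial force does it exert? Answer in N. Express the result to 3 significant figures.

376 N

k = Gd⁴/(8D³N_a) = (75.8×10³)(9.2⁴)/(8·80.0³·8) = 16.572 N/mm
F = k·δ = 16.572 × 22.7 = 376.18 N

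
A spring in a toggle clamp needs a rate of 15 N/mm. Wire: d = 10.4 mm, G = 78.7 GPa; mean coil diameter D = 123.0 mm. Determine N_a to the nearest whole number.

N_a = Gd⁴/(8D³k) = (78.7×10³ × 10.4⁴)/(8 × 123.0³ × 15)
    = 9.20679e+08 / 2.23304e+08 = 4.123 → 4 coils

4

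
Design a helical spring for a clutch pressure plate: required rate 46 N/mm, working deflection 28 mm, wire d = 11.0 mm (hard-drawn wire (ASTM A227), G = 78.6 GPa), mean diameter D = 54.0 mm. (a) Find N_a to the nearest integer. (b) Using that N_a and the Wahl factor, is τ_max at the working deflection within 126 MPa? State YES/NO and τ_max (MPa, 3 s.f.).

(a) 20 coils; (b) NO, τ_max = 174 MPa

N_a = Gd⁴/(8D³k) = (78.6×10³)(11.0⁴)/(8·54.0³·46) = 19.86 → N_a = 20
Actual rate k = Gd⁴/(8D³·20) = 45.676 N/mm
Working load F = kδ = 45.676·28 = 1278.9 N
C = 54.0/11.0 = 4.9091; K_W = (4C−1)/(4C−4)+0.615/C = 1.3171
τ_max = K_W·8FD/(πd³) = 1.3171·132.13 = 174.04 MPa
τ_max > 126 MPa → exceeds allowable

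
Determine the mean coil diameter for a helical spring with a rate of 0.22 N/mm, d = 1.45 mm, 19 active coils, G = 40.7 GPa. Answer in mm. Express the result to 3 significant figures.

D = (Gd⁴/(8N_a·k))^(1/3) = (40.7×10³·1.45⁴/(8·19·0.22))^(1/3)
  = (5380.22)^(1/3) = 17.5227 mm

17.5 mm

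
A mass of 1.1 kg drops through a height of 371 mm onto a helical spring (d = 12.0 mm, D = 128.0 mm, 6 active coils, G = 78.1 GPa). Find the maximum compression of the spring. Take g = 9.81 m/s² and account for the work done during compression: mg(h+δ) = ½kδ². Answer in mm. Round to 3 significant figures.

23.0 mm

k = Gd⁴/(8D³N_a) = (78.1×10³)(12.0⁴)/(8·128.0³·6) = 16.088 N/mm
W = mg = 1.1 × 9.81 = 10.791 N
½kδ² − Wδ − Wh = 0 → δ = (W + √(W² + 2kWh))/k
δ = (10.791 + √(116.45 + 128816))/16.088 = (10.791 + 359.07)/16.088 = 22.99 mm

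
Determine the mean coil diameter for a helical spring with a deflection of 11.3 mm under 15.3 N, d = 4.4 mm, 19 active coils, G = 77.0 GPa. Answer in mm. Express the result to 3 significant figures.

Required rate k = F/δ = 15.3/11.3 = 1.354 N/mm
D = (Gd⁴/(8N_a·k))^(1/3) = (77.0×10³·4.4⁴/(8·19·1.354))^(1/3)
  = (140231)^(1/3) = 51.9535 mm

52.0 mm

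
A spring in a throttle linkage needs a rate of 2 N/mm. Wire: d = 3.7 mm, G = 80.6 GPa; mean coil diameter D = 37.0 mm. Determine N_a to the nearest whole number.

N_a = Gd⁴/(8D³k) = (80.6×10³ × 3.7⁴)/(8 × 37.0³ × 2)
    = 1.51057e+07 / 810448 = 18.64 → 19 coils

19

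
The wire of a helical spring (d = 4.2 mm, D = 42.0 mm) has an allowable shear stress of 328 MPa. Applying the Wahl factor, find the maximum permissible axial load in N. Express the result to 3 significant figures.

C = D/d = 42.0/4.2 = 10.0000
K_W = (4C−1)/(4C−4) + 0.615/C = 39.000/36.000 + 0.0615 = 1.1448
τ_max = K·8FD/(πd³) → F_max = τ_allow·πd³/(8DK)
F_max = 328·π·4.2³/(8·42.0·1.1448) = 76343/384.66 = 198.47 N

198 N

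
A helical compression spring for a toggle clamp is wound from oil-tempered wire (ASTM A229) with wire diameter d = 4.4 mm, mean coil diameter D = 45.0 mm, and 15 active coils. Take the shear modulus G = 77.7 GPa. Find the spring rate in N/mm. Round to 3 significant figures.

2.66 N/mm

k = Gd⁴/(8D³N_a) = (77.7×10³ × 4.4⁴) / (8 × 45.0³ × 15)
  = 2.91227e+07 / 1.0935e+07 = 2.6633 N/mm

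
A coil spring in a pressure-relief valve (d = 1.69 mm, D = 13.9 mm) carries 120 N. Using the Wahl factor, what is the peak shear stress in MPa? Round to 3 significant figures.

Spring index C = D/d = 13.9/1.69 = 8.2249
K_W = (4C−1)/(4C−4) + 0.615/C = 31.899/28.899 + 0.0748 = 1.1786
τ₀ = 8FD/(πd³) = 8·120·13.9/(π·1.69³) = 13344/15.164 = 879.99 MPa
τ_max = K·τ₀ = 1.1786 × 879.99 = 1037.1 MPa

1040 MPa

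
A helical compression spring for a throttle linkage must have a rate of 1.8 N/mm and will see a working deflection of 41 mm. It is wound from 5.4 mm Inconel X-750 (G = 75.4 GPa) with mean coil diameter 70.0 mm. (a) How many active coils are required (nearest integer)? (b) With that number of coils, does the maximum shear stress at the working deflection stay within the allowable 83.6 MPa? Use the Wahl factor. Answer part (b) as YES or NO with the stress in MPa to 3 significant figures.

N_a = Gd⁴/(8D³k) = (75.4×10³)(5.4⁴)/(8·70.0³·1.8) = 12.98 → N_a = 13
Actual rate k = Gd⁴/(8D³·13) = 1.7973 N/mm
Working load F = kδ = 1.7973·41 = 73.689 N
C = 70.0/5.4 = 12.9630; K_W = (4C−1)/(4C−4)+0.615/C = 1.1101
τ_max = K_W·8FD/(πd³) = 1.1101·83.418 = 92.605 MPa
τ_max > 83.6 MPa → exceeds allowable

(a) 13 coils; (b) NO, τ_max = 92.6 MPa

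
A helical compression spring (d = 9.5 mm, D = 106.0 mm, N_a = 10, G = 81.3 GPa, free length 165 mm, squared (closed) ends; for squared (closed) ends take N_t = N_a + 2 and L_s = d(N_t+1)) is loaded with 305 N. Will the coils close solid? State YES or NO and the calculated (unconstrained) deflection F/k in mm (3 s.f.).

YES, δ = 43.9 mm

k = Gd⁴/(8D³N_a) = (81.3×10³)(9.5⁴)/(8·106.0³·10) = 6.9499 N/mm
N_t = 12; L_s = 9.5·13 = 123.5 mm; δ_solid = L₀ − L_s = 165 − 123.5 = 41.5 mm
δ = F/k = 305/6.9499 = 43.886 mm
δ ≥ δ_solid → spring goes solid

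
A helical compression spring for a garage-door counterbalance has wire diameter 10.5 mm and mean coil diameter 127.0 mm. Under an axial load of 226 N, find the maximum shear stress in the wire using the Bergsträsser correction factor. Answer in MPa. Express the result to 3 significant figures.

70.1 MPa

Spring index C = D/d = 127.0/10.5 = 12.0952
K_B = (4C+2)/(4C−3) = 50.381/45.381 = 1.1102
τ₀ = 8FD/(πd³) = 8·226·127.0/(π·10.5³) = 229616/3636.8 = 63.137 MPa
τ_max = K·τ₀ = 1.1102 × 63.137 = 70.093 MPa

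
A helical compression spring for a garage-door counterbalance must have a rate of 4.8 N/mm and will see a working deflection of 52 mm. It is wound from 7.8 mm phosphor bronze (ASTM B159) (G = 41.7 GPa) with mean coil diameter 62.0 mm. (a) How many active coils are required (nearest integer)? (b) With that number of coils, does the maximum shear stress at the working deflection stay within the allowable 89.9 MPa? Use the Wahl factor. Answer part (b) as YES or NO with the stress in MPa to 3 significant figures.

(a) 17 coils; (b) NO, τ_max = 97.7 MPa

N_a = Gd⁴/(8D³k) = (41.7×10³)(7.8⁴)/(8·62.0³·4.8) = 16.87 → N_a = 17
Actual rate k = Gd⁴/(8D³·17) = 4.7621 N/mm
Working load F = kδ = 4.7621·52 = 247.63 N
C = 62.0/7.8 = 7.9487; K_W = (4C−1)/(4C−4)+0.615/C = 1.1853
τ_max = K_W·8FD/(πd³) = 1.1853·82.386 = 97.652 MPa
τ_max > 89.9 MPa → exceeds allowable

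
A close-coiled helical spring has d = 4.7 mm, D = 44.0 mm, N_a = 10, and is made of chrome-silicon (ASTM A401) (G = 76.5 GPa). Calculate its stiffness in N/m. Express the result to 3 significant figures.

k = Gd⁴/(8D³N_a) = (76.5×10³ × 4.7⁴) / (8 × 44.0³ × 10)
  = 3.73296e+07 / 6.81472e+06 = 5.4778 N/mm = 5477.8 N/m

5480 N/m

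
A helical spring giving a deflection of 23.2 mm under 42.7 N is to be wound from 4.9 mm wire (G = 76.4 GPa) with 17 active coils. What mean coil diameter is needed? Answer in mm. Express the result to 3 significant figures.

Required rate k = F/δ = 42.7/23.2 = 1.8405 N/mm
D = (Gd⁴/(8N_a·k))^(1/3) = (76.4×10³·4.9⁴/(8·17·1.8405))^(1/3)
  = (175954)^(1/3) = 56.0359 mm

56.0 mm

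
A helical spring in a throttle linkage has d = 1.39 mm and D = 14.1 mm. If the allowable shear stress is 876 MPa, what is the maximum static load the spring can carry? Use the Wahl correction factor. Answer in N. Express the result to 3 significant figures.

C = D/d = 14.1/1.39 = 10.1439
K_W = (4C−1)/(4C−4) + 0.615/C = 39.576/36.576 + 0.0606 = 1.1426
τ_max = K·8FD/(πd³) → F_max = τ_allow·πd³/(8DK)
F_max = 876·π·1.39³/(8·14.1·1.1426) = 7390.9/128.89 = 57.342 N

57.3 N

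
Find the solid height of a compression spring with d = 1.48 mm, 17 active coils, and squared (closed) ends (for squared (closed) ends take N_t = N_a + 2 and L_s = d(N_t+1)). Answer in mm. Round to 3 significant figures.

29.6 mm

squared (closed) ends: N_t = N_a + 2 = 17 + 2 = 19
L_s = d·(N_t+1) = 1.48 × 20 = 29.6 mm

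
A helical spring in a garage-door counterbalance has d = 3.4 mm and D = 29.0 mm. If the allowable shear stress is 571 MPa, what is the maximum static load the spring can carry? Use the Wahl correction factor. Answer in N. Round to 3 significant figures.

C = D/d = 29.0/3.4 = 8.5294
K_W = (4C−1)/(4C−4) + 0.615/C = 33.118/30.118 + 0.0721 = 1.1717
τ_max = K·8FD/(πd³) → F_max = τ_allow·πd³/(8DK)
F_max = 571·π·3.4³/(8·29.0·1.1717) = 70505/271.84 = 259.37 N

259 N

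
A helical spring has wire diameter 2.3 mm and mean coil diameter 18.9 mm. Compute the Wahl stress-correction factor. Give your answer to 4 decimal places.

C = D/d = 18.9/2.3 = 8.2174
K_W = (4C−1)/(4C−4) + 0.615/C = 31.870/28.870 + 0.0748 = 1.1788

1.1788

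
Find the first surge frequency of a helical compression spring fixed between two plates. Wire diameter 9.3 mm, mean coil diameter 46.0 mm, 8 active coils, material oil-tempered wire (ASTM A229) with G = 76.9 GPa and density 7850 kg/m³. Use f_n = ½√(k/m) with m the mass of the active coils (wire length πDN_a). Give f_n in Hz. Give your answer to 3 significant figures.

194 Hz

k = Gd⁴/(8D³N_a) = (76.9×10³)(9.3⁴)/(8·46.0³·8) = 92.343 N/mm = 92343 N/m
Wire length L = πDN_a = π·46.0·8 = 1156.1 mm
m = ρ·(πd²/4)·L = 7850 × 67.929×10⁻⁶ m² × 1.1561 m = 0.61649 kg
f_n = ½√(k/m) = 0.5·√(92343/0.61649) = 0.5·√(1.4979e+05) = 193.51 Hz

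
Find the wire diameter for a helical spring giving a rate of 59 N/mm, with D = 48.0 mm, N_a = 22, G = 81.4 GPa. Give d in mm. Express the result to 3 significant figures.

d = (8D³N_a·k / G)^(1/4) = (8·48.0³·22·59 / (81.4×10³))^0.25
  = (14108)^0.25 = 10.8985 mm

10.9 mm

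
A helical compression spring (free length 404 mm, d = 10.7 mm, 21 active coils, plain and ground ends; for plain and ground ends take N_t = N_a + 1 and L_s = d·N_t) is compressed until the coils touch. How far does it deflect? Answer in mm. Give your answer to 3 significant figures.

N_t = 22; L_s = 10.7·22 = 235.4 mm
δ_solid = L₀ − L_s = 404 − 235.4 = 168.6 mm

169 mm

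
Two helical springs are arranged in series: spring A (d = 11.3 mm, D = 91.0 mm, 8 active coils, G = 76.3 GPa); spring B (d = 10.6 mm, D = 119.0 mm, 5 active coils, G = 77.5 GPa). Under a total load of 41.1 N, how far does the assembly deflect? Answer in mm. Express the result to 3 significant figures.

k_A = Gd⁴/(8D³N_a) = (76.3×10³)(11.3⁴)/(8·91.0³·8) = 25.795 N/mm
k_B = Gd⁴/(8D³N_a) = (77.5×10³)(10.6⁴)/(8·119.0³·5) = 14.515 N/mm
Series: 1/k_eq = 1/25.795 + 1/14.515 = 0.10766; k_eq = 9.2885 N/mm
δ = F/k_eq = 41.1/9.2885 = 4.4248 mm

4.42 mm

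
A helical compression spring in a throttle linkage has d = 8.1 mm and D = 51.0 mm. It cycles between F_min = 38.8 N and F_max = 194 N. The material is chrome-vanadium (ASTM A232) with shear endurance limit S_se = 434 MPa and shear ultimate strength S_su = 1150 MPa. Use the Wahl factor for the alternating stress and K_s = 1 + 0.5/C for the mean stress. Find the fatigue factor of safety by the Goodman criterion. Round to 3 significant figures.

C = D/d = 51.0/8.1 = 6.2963; K_W = (4C−1)/(4C−4)+0.615/C = 1.2393; K_s = 1+0.5/C = 1.0794
F_a = (F_max−F_min)/2 = 77.6 N; F_m = (F_max+F_min)/2 = 116.4 N
τ_a = K_W·8F_aD/(πd³) = 1.2393 × 18.963 = 23.501 MPa
τ_m = K_s·8F_mD/(πd³) = 1.0794 × 28.445 = 30.704 MPa
Goodman: 1/n_f = τ_a/S_se + τ_m/S_su = 23.501/434 + 30.704/1150 = 0.05415 + 0.02670 = 0.080849
n_f = 1/0.080849 = 12.37

12.4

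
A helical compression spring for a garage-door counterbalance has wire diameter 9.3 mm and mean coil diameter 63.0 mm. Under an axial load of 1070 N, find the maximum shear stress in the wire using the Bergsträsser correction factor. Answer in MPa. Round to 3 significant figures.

Spring index C = D/d = 63.0/9.3 = 6.7742
K_B = (4C+2)/(4C−3) = 29.097/24.097 = 1.2075
τ₀ = 8FD/(πd³) = 8·1070·63.0/(π·9.3³) = 539280/2527 = 213.41 MPa
τ_max = K·τ₀ = 1.2075 × 213.41 = 257.69 MPa

258 MPa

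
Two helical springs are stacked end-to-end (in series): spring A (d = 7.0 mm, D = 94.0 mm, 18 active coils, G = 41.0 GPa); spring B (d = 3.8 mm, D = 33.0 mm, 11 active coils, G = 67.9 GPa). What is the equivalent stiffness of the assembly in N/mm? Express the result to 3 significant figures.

k_A = Gd⁴/(8D³N_a) = (41.0×10³)(7.0⁴)/(8·94.0³·18) = 0.82306 N/mm
k_B = Gd⁴/(8D³N_a) = (67.9×10³)(3.8⁴)/(8·33.0³·11) = 4.4769 N/mm
Series: 1/k_eq = 1/0.82306 + 1/4.4769 = 1.4384; k_eq = 0.69524 N/mm

0.695 N/mm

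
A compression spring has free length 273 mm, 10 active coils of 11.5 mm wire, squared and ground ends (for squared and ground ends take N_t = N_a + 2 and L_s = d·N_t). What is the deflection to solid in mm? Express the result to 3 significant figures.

N_t = 12; L_s = 11.5·12 = 138 mm
δ_solid = L₀ − L_s = 273 − 138 = 135 mm

135 mm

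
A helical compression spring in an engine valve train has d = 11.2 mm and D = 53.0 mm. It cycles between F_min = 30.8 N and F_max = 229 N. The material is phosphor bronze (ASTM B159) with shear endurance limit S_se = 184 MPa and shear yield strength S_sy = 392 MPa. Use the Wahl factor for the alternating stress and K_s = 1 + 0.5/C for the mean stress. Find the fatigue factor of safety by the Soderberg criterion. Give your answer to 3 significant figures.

C = D/d = 53.0/11.2 = 4.7321; K_W = (4C−1)/(4C−4)+0.615/C = 1.3309; K_s = 1+0.5/C = 1.1057
F_a = (F_max−F_min)/2 = 99.1 N; F_m = (F_max+F_min)/2 = 129.9 N
τ_a = K_W·8F_aD/(πd³) = 1.3309 × 9.52 = 12.67 MPa
τ_m = K_s·8F_mD/(πd³) = 1.1057 × 12.479 = 13.797 MPa
Soderberg: 1/n_f = τ_a/S_se + τ_m/S_sy = 12.67/184 + 13.797/392 = 0.06886 + 0.03520 = 0.10406
n_f = 1/0.10406 = 9.61

9.61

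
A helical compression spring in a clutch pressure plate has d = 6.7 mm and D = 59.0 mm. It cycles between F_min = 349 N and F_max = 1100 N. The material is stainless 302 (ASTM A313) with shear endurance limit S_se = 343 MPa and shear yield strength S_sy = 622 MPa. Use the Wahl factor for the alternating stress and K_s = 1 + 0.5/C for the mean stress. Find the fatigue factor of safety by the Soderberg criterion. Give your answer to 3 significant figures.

C = D/d = 59.0/6.7 = 8.8060; K_W = (4C−1)/(4C−4)+0.615/C = 1.1659; K_s = 1+0.5/C = 1.0568
F_a = (F_max−F_min)/2 = 375.5 N; F_m = (F_max+F_min)/2 = 724.5 N
τ_a = K_W·8F_aD/(πd³) = 1.1659 × 187.58 = 218.7 MPa
τ_m = K_s·8F_mD/(πd³) = 1.0568 × 361.91 = 382.46 MPa
Soderberg: 1/n_f = τ_a/S_se + τ_m/S_sy = 218.7/343 + 382.46/622 = 0.63761 + 0.61489 = 1.2525
n_f = 1/1.2525 = 0.7984

0.798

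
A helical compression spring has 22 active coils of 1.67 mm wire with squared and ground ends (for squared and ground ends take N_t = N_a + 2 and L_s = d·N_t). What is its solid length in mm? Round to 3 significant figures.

40.1 mm

squared and ground ends: N_t = N_a + 2 = 22 + 2 = 24
L_s = d·N_t = 1.67 × 24 = 40.08 mm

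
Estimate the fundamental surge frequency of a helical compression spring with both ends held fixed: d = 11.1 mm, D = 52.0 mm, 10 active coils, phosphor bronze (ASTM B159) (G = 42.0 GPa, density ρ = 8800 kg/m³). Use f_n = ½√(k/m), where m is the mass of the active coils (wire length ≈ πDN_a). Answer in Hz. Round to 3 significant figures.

k = Gd⁴/(8D³N_a) = (42.0×10³)(11.1⁴)/(8·52.0³·10) = 56.681 N/mm = 56681 N/m
Wire length L = πDN_a = π·52.0·10 = 1633.6 mm
m = ρ·(πd²/4)·L = 8800 × 96.769×10⁻⁶ m² × 1.6336 m = 1.3911 kg
f_n = ½√(k/m) = 0.5·√(56681/1.3911) = 0.5·√(40745) = 100.93 Hz

101 Hz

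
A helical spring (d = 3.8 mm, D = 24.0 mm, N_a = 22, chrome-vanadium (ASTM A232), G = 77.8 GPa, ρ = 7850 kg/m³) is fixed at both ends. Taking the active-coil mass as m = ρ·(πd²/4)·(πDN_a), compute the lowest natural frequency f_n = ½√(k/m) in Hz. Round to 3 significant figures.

106 Hz

k = Gd⁴/(8D³N_a) = (77.8×10³)(3.8⁴)/(8·24.0³·22) = 6.6676 N/mm = 6667.6 N/m
Wire length L = πDN_a = π·24.0·22 = 1658.8 mm
m = ρ·(πd²/4)·L = 7850 × 11.341×10⁻⁶ m² × 1.6588 m = 0.14768 kg
f_n = ½√(k/m) = 0.5·√(6667.6/0.14768) = 0.5·√(45150) = 106.24 Hz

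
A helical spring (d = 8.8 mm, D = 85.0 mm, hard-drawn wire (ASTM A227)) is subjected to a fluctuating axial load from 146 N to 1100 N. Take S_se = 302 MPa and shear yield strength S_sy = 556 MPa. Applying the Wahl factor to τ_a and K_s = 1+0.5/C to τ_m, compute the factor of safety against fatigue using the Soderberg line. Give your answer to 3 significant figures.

C = D/d = 85.0/8.8 = 9.6591; K_W = (4C−1)/(4C−4)+0.615/C = 1.1503; K_s = 1+0.5/C = 1.0518
F_a = (F_max−F_min)/2 = 477 N; F_m = (F_max+F_min)/2 = 623 N
τ_a = K_W·8F_aD/(πd³) = 1.1503 × 151.51 = 174.27 MPa
τ_m = K_s·8F_mD/(πd³) = 1.0518 × 197.88 = 208.12 MPa
Soderberg: 1/n_f = τ_a/S_se + τ_m/S_sy = 174.27/302 + 208.12/556 = 0.57707 + 0.37432 = 0.95139
n_f = 1/0.95139 = 1.051

1.05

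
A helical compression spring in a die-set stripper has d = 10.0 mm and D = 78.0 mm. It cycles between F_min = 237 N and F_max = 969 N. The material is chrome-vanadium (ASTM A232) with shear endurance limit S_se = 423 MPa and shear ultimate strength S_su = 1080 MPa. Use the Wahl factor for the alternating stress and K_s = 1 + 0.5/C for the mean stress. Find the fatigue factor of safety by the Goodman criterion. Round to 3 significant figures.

C = D/d = 78.0/10.0 = 7.8000; K_W = (4C−1)/(4C−4)+0.615/C = 1.1891; K_s = 1+0.5/C = 1.0641
F_a = (F_max−F_min)/2 = 366 N; F_m = (F_max+F_min)/2 = 603 N
τ_a = K_W·8F_aD/(πd³) = 1.1891 × 72.697 = 86.447 MPa
τ_m = K_s·8F_mD/(πd³) = 1.0641 × 119.77 = 127.45 MPa
Goodman: 1/n_f = τ_a/S_se + τ_m/S_su = 86.447/423 + 127.45/1080 = 0.20437 + 0.11801 = 0.32237
n_f = 1/0.32237 = 3.102

3.10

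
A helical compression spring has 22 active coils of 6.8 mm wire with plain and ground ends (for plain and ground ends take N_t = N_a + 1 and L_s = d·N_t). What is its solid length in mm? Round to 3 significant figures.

plain and ground ends: N_t = N_a + 1 = 22 + 1 = 23
L_s = d·N_t = 6.8 × 23 = 156.4 mm

156 mm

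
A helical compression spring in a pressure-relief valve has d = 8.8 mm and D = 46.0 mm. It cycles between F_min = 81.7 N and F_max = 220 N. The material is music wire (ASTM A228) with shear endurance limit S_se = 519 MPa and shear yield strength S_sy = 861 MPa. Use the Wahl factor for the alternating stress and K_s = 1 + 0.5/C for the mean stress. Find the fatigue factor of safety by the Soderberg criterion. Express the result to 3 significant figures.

16.0

C = D/d = 46.0/8.8 = 5.2273; K_W = (4C−1)/(4C−4)+0.615/C = 1.2951; K_s = 1+0.5/C = 1.0957
F_a = (F_max−F_min)/2 = 69.15 N; F_m = (F_max+F_min)/2 = 150.85 N
τ_a = K_W·8F_aD/(πd³) = 1.2951 × 11.886 = 15.393 MPa
τ_m = K_s·8F_mD/(πd³) = 1.0957 × 25.93 = 28.41 MPa
Soderberg: 1/n_f = τ_a/S_se + τ_m/S_sy = 15.393/519 + 28.41/861 = 0.02966 + 0.03300 = 0.062656
n_f = 1/0.062656 = 15.96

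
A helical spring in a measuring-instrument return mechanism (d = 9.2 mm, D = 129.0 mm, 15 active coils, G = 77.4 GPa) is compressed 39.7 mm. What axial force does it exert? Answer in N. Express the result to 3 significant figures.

k = Gd⁴/(8D³N_a) = (77.4×10³)(9.2⁴)/(8·129.0³·15) = 2.1525 N/mm
F = k·δ = 2.1525 × 39.7 = 85.454 N

85.5 N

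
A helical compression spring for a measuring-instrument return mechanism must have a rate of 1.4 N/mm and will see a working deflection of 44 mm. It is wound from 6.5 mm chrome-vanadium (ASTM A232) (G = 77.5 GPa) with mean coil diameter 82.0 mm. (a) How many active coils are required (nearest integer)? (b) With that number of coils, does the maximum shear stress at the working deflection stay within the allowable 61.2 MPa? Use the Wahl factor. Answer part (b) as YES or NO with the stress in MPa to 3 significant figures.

N_a = Gd⁴/(8D³k) = (77.5×10³)(6.5⁴)/(8·82.0³·1.4) = 22.4 → N_a = 22
Actual rate k = Gd⁴/(8D³·22) = 1.4256 N/mm
Working load F = kδ = 1.4256·44 = 62.727 N
C = 82.0/6.5 = 12.6154; K_W = (4C−1)/(4C−4)+0.615/C = 1.1133
τ_max = K_W·8FD/(πd³) = 1.1133·47.694 = 53.099 MPa
τ_max ≤ 61.2 MPa → acceptable

(a) 22 coils; (b) YES, τ_max = 53.1 MPa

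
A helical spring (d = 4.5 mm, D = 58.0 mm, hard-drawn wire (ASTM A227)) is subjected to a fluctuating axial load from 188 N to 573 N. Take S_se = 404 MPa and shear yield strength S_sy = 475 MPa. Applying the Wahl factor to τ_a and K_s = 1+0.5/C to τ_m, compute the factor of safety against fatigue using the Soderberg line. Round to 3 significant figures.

0.453

C = D/d = 58.0/4.5 = 12.8889; K_W = (4C−1)/(4C−4)+0.615/C = 1.1108; K_s = 1+0.5/C = 1.0388
F_a = (F_max−F_min)/2 = 192.5 N; F_m = (F_max+F_min)/2 = 380.5 N
τ_a = K_W·8F_aD/(πd³) = 1.1108 × 312 = 346.57 MPa
τ_m = K_s·8F_mD/(πd³) = 1.0388 × 616.72 = 640.64 MPa
Soderberg: 1/n_f = τ_a/S_se + τ_m/S_sy = 346.57/404 + 640.64/475 = 0.85786 + 1.34872 = 2.2066
n_f = 1/2.2066 = 0.4532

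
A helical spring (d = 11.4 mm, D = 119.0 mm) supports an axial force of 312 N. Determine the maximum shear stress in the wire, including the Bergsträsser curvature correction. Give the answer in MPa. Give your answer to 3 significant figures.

72.0 MPa

Spring index C = D/d = 119.0/11.4 = 10.4386
K_B = (4C+2)/(4C−3) = 43.754/38.754 = 1.1290
τ₀ = 8FD/(πd³) = 8·312·119.0/(π·11.4³) = 297024/4654.4 = 63.816 MPa
τ_max = K·τ₀ = 1.1290 × 63.816 = 72.049 MPa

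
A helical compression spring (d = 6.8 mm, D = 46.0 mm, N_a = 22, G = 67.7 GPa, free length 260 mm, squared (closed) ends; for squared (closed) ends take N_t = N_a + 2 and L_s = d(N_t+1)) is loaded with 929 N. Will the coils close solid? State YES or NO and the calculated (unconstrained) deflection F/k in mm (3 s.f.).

k = Gd⁴/(8D³N_a) = (67.7×10³)(6.8⁴)/(8·46.0³·22) = 8.4496 N/mm
N_t = 24; L_s = 6.8·25 = 170 mm; δ_solid = L₀ − L_s = 260 − 170 = 90 mm
δ = F/k = 929/8.4496 = 109.95 mm
δ ≥ δ_solid → spring goes solid

YES, δ = 110 mm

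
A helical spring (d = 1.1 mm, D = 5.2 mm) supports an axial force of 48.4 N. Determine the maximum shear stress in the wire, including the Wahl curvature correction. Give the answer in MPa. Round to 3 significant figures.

Spring index C = D/d = 5.2/1.1 = 4.7273
K_W = (4C−1)/(4C−4) + 0.615/C = 17.909/14.909 + 0.1301 = 1.3313
τ₀ = 8FD/(πd³) = 8·48.4·5.2/(π·1.1³) = 2013.44/4.1815 = 481.52 MPa
τ_max = K·τ₀ = 1.3313 × 481.52 = 641.05 MPa

641 MPa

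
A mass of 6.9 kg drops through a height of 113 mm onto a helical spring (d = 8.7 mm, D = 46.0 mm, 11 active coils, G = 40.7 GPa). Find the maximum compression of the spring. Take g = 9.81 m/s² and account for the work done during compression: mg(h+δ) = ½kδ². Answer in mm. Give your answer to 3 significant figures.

k = Gd⁴/(8D³N_a) = (40.7×10³)(8.7⁴)/(8·46.0³·11) = 27.222 N/mm
W = mg = 6.9 × 9.81 = 67.689 N
½kδ² − Wδ − Wh = 0 → δ = (W + √(W² + 2kWh))/k
δ = (67.689 + √(4581.8 + 416430))/27.222 = (67.689 + 648.85)/27.222 = 26.322 mm

26.3 mm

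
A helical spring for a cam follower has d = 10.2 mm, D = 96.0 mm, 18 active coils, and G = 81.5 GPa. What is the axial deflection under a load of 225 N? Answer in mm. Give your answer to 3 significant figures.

k = Gd⁴/(8D³N_a) = (81.5×10³)(10.2⁴)/(8·96.0³·18) = 6.9244 N/mm
δ = F/k = 225 / 6.9244 = 32.494 mm

32.5 mm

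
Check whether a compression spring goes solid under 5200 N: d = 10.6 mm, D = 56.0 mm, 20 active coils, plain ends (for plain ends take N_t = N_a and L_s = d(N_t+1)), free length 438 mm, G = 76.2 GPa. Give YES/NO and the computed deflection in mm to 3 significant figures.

k = Gd⁴/(8D³N_a) = (76.2×10³)(10.6⁴)/(8·56.0³·20) = 34.237 N/mm
N_t = 20; L_s = 10.6·21 = 222.6 mm; δ_solid = L₀ − L_s = 438 − 222.6 = 215.4 mm
δ = F/k = 5200/34.237 = 151.88 mm
δ < δ_solid → spring does not go solid

NO, δ = 152 mm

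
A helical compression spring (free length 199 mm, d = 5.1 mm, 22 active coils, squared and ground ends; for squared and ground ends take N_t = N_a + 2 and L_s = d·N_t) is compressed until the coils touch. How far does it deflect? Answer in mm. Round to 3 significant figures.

76.6 mm

N_t = 24; L_s = 5.1·24 = 122.4 mm
δ_solid = L₀ − L_s = 199 − 122.4 = 76.6 mm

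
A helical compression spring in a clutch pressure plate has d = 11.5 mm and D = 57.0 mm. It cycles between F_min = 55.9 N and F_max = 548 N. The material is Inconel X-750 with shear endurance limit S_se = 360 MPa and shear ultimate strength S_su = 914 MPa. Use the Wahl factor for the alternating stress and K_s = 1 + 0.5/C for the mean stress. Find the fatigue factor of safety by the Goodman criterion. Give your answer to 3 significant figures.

8.31

C = D/d = 57.0/11.5 = 4.9565; K_W = (4C−1)/(4C−4)+0.615/C = 1.3136; K_s = 1+0.5/C = 1.1009
F_a = (F_max−F_min)/2 = 246.05 N; F_m = (F_max+F_min)/2 = 301.95 N
τ_a = K_W·8F_aD/(πd³) = 1.3136 × 23.483 = 30.848 MPa
τ_m = K_s·8F_mD/(πd³) = 1.1009 × 28.818 = 31.725 MPa
Goodman: 1/n_f = τ_a/S_se + τ_m/S_su = 30.848/360 + 31.725/914 = 0.08569 + 0.03471 = 0.1204
n_f = 1/0.1204 = 8.306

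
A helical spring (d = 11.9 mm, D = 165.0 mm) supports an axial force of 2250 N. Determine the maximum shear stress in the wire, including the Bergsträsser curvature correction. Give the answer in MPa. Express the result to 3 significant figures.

Spring index C = D/d = 165.0/11.9 = 13.8655
K_B = (4C+2)/(4C−3) = 57.462/52.462 = 1.0953
τ₀ = 8FD/(πd³) = 8·2250·165.0/(π·11.9³) = 2.97e+06/5294.1 = 561 MPa
τ_max = K·τ₀ = 1.0953 × 561 = 614.47 MPa

614 MPa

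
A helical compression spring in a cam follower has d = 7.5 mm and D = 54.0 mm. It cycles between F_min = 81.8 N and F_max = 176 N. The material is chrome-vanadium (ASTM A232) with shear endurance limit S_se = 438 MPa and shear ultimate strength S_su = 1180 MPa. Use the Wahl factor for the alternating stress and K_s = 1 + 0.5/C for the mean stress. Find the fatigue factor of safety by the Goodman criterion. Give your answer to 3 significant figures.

12.4

C = D/d = 54.0/7.5 = 7.2000; K_W = (4C−1)/(4C−4)+0.615/C = 1.2064; K_s = 1+0.5/C = 1.0694
F_a = (F_max−F_min)/2 = 47.1 N; F_m = (F_max+F_min)/2 = 128.9 N
τ_a = K_W·8F_aD/(πd³) = 1.2064 × 15.352 = 18.521 MPa
τ_m = K_s·8F_mD/(πd³) = 1.0694 × 42.015 = 44.933 MPa
Goodman: 1/n_f = τ_a/S_se + τ_m/S_su = 18.521/438 + 44.933/1180 = 0.04228 + 0.03808 = 0.080363
n_f = 1/0.080363 = 12.44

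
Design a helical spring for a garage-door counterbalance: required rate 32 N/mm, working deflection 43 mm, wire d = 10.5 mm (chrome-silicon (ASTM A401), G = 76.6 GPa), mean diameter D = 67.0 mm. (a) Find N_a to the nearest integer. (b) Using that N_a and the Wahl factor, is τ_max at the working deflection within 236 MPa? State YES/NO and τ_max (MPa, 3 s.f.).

N_a = Gd⁴/(8D³k) = (76.6×10³)(10.5⁴)/(8·67.0³·32) = 12.09 → N_a = 12
Actual rate k = Gd⁴/(8D³·12) = 32.247 N/mm
Working load F = kδ = 32.247·43 = 1386.6 N
C = 67.0/10.5 = 6.3810; K_W = (4C−1)/(4C−4)+0.615/C = 1.2358
τ_max = K_W·8FD/(πd³) = 1.2358·204.36 = 252.55 MPa
τ_max > 236 MPa → exceeds allowable

(a) 12 coils; (b) NO, τ_max = 253 MPa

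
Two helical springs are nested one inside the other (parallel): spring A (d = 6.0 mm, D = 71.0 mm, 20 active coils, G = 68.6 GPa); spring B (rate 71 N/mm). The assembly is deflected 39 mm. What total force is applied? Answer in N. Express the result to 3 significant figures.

2830 N

k_A = Gd⁴/(8D³N_a) = (68.6×10³)(6.0⁴)/(8·71.0³·20) = 1.5525 N/mm
Parallel: k_eq = 1.5525 + 71 = 72.553 N/mm
F = k_eq·δ = 72.553·39 = 2829.5 N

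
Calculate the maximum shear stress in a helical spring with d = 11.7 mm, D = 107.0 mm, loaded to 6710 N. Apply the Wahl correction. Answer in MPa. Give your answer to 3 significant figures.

1320 MPa

Spring index C = D/d = 107.0/11.7 = 9.1453
K_W = (4C−1)/(4C−4) + 0.615/C = 35.581/32.581 + 0.0672 = 1.1593
τ₀ = 8FD/(πd³) = 8·6710·107.0/(π·11.7³) = 5.74376e+06/5031.6 = 1141.5 MPa
τ_max = K·τ₀ = 1.1593 × 1141.5 = 1323.4 MPa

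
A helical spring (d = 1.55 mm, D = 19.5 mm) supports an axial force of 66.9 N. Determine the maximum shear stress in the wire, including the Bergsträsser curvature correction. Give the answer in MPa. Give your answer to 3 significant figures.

Spring index C = D/d = 19.5/1.55 = 12.5806
K_B = (4C+2)/(4C−3) = 52.323/47.323 = 1.1057
τ₀ = 8FD/(πd³) = 8·66.9·19.5/(π·1.55³) = 10436.4/11.699 = 892.08 MPa
τ_max = K·τ₀ = 1.1057 × 892.08 = 986.34 MPa

986 MPa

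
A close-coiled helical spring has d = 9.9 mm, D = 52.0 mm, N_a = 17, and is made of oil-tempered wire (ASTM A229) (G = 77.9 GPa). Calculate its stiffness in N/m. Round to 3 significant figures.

k = Gd⁴/(8D³N_a) = (77.9×10³ × 9.9⁴) / (8 × 52.0³ × 17)
  = 7.48304e+08 / 1.91227e+07 = 39.132 N/mm = 39132 N/m

39100 N/m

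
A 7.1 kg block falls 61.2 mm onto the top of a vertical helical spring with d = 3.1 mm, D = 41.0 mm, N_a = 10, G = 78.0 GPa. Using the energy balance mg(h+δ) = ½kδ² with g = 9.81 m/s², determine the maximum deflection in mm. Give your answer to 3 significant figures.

150 mm

k = Gd⁴/(8D³N_a) = (78.0×10³)(3.1⁴)/(8·41.0³·10) = 1.3065 N/mm
W = mg = 7.1 × 9.81 = 69.651 N
½kδ² − Wδ − Wh = 0 → δ = (W + √(W² + 2kWh))/k
δ = (69.651 + √(4851.3 + 11138))/1.3065 = (69.651 + 126.45)/1.3065 = 150.1 mm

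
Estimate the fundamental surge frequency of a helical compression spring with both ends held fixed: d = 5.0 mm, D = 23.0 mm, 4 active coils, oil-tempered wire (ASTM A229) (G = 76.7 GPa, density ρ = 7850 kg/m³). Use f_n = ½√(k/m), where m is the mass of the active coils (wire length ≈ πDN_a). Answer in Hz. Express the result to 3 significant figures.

k = Gd⁴/(8D³N_a) = (76.7×10³)(5.0⁴)/(8·23.0³·4) = 123.12 N/mm = 1.2312e+05 N/m
Wire length L = πDN_a = π·23.0·4 = 289.03 mm
m = ρ·(πd²/4)·L = 7850 × 19.635×10⁻⁶ m² × 0.28903 m = 0.044549 kg
f_n = ½√(k/m) = 0.5·√(1.2312e+05/0.044549) = 0.5·√(2.7638e+06) = 831.23 Hz

831 Hz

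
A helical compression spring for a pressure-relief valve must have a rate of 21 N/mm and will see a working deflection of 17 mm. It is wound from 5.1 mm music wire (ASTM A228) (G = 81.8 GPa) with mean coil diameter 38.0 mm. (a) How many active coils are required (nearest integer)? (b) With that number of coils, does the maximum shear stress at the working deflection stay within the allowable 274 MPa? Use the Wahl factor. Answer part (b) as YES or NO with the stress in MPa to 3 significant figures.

N_a = Gd⁴/(8D³k) = (81.8×10³)(5.1⁴)/(8·38.0³·21) = 6.003 → N_a = 6
Actual rate k = Gd⁴/(8D³·6) = 21.011 N/mm
Working load F = kδ = 21.011·17 = 357.18 N
C = 38.0/5.1 = 7.4510; K_W = (4C−1)/(4C−4)+0.615/C = 1.1988
τ_max = K_W·8FD/(πd³) = 1.1988·260.56 = 312.36 MPa
τ_max > 274 MPa → exceeds allowable

(a) 6 coils; (b) NO, τ_max = 312 MPa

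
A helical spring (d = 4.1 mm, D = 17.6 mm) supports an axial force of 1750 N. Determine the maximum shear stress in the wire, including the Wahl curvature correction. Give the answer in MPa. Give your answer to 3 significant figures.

Spring index C = D/d = 17.6/4.1 = 4.2927
K_W = (4C−1)/(4C−4) + 0.615/C = 16.171/13.171 + 0.1433 = 1.3710
τ₀ = 8FD/(πd³) = 8·1750·17.6/(π·4.1³) = 246400/216.52 = 1138 MPa
τ_max = K·τ₀ = 1.3710 × 1138 = 1560.2 MPa

1560 MPa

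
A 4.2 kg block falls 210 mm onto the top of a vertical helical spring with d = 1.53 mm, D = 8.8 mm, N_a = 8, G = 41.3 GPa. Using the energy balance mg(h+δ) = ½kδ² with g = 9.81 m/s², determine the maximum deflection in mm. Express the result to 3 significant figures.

k = Gd⁴/(8D³N_a) = (41.3×10³)(1.53⁴)/(8·8.8³·8) = 5.189 N/mm
W = mg = 4.2 × 9.81 = 41.202 N
½kδ² − Wδ − Wh = 0 → δ = (W + √(W² + 2kWh))/k
δ = (41.202 + √(1697.6 + 89795.7))/5.189 = (41.202 + 302.48)/5.189 = 66.232 mm

66.2 mm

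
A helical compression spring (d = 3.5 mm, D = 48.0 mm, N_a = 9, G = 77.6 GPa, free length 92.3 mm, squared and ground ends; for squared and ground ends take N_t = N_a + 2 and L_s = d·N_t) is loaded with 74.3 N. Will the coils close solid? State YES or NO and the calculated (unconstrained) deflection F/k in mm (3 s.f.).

k = Gd⁴/(8D³N_a) = (77.6×10³)(3.5⁴)/(8·48.0³·9) = 1.4624 N/mm
N_t = 11; L_s = 3.5·11 = 38.5 mm; δ_solid = L₀ − L_s = 92.3 − 38.5 = 53.8 mm
δ = F/k = 74.3/1.4624 = 50.806 mm
δ < δ_solid → spring does not go solid

NO, δ = 50.8 mm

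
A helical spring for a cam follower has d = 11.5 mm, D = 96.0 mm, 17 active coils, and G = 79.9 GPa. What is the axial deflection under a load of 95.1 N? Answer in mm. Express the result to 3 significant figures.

k = Gd⁴/(8D³N_a) = (79.9×10³)(11.5⁴)/(8·96.0³·17) = 11.614 N/mm
δ = F/k = 95.1 / 11.614 = 8.1883 mm

8.19 mm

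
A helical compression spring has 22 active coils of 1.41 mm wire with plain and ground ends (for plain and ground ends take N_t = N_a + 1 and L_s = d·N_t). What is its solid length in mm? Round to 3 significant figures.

plain and ground ends: N_t = N_a + 1 = 22 + 1 = 23
L_s = d·N_t = 1.41 × 23 = 32.43 mm

32.4 mm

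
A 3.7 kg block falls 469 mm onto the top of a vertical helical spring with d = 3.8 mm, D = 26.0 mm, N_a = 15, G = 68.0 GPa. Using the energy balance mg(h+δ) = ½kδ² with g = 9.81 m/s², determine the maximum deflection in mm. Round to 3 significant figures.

76.8 mm

k = Gd⁴/(8D³N_a) = (68.0×10³)(3.8⁴)/(8·26.0³·15) = 6.7227 N/mm
W = mg = 3.7 × 9.81 = 36.297 N
½kδ² − Wδ − Wh = 0 → δ = (W + √(W² + 2kWh))/k
δ = (36.297 + √(1317.5 + 228884))/6.7227 = (36.297 + 479.79)/6.7227 = 76.769 mm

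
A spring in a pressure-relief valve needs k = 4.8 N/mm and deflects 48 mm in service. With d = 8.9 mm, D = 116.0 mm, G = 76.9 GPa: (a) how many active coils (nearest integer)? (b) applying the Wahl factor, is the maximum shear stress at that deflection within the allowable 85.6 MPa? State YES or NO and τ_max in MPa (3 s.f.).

(a) 8 coils; (b) NO, τ_max = 108 MPa

N_a = Gd⁴/(8D³k) = (76.9×10³)(8.9⁴)/(8·116.0³·4.8) = 8.05 → N_a = 8
Actual rate k = Gd⁴/(8D³·8) = 4.8298 N/mm
Working load F = kδ = 4.8298·48 = 231.83 N
C = 116.0/8.9 = 13.0337; K_W = (4C−1)/(4C−4)+0.615/C = 1.1095
τ_max = K_W·8FD/(πd³) = 1.1095·97.141 = 107.78 MPa
τ_max > 85.6 MPa → exceeds allowable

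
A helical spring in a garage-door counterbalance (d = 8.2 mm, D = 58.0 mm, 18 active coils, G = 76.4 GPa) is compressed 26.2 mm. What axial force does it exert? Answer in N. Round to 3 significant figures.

k = Gd⁴/(8D³N_a) = (76.4×10³)(8.2⁴)/(8·58.0³·18) = 12.294 N/mm
F = k·δ = 12.294 × 26.2 = 322.11 N

322 N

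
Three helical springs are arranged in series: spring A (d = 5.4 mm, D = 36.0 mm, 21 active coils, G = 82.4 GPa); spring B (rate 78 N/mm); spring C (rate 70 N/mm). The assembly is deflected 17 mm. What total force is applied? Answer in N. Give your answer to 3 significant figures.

k_A = Gd⁴/(8D³N_a) = (82.4×10³)(5.4⁴)/(8·36.0³·21) = 8.9389 N/mm
Series: 1/k_eq = 1/8.9389 + 1/78 + 1/70 = 0.13898; k_eq = 7.1955 N/mm
F = k_eq·δ = 7.1955·17 = 122.32 N

122 N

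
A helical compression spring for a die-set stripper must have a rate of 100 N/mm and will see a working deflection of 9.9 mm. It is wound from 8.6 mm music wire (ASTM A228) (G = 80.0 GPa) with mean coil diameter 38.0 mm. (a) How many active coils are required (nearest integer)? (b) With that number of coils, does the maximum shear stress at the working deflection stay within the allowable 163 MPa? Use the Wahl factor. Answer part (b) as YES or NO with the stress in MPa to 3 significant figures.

N_a = Gd⁴/(8D³k) = (80.0×10³)(8.6⁴)/(8·38.0³·100) = 9.969 → N_a = 10
Actual rate k = Gd⁴/(8D³·10) = 99.688 N/mm
Working load F = kδ = 99.688·9.9 = 986.91 N
C = 38.0/8.6 = 4.4186; K_W = (4C−1)/(4C−4)+0.615/C = 1.3586
τ_max = K_W·8FD/(πd³) = 1.3586·150.14 = 203.98 MPa
τ_max > 163 MPa → exceeds allowable

(a) 10 coils; (b) NO, τ_max = 204 MPa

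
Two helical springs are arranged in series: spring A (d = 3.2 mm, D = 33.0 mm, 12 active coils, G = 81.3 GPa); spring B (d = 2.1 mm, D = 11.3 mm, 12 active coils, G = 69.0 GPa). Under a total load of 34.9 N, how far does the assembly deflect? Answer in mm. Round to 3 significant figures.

k_A = Gd⁴/(8D³N_a) = (81.3×10³)(3.2⁴)/(8·33.0³·12) = 2.471 N/mm
k_B = Gd⁴/(8D³N_a) = (69.0×10³)(2.1⁴)/(8·11.3³·12) = 9.6877 N/mm
Series: 1/k_eq = 1/2.471 + 1/9.6877 = 0.50791; k_eq = 1.9688 N/mm
δ = F/k_eq = 34.9/1.9688 = 17.726 mm

17.7 mm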